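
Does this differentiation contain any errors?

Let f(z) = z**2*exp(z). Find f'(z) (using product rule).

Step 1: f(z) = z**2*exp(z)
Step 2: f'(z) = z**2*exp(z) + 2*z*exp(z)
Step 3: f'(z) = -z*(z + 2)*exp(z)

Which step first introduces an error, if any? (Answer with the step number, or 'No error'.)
Step 3

Step 3 is incorrect due to a sign flip.
The step shows: -z*(z + 2)*exp(z)
The correct value should be: z*(z + 2)*exp(z)

Explanation: The sign of the whole expression was flipped: the term z*(z + 2)*exp(z) was incorrectly written as -z*(z + 2)*exp(z)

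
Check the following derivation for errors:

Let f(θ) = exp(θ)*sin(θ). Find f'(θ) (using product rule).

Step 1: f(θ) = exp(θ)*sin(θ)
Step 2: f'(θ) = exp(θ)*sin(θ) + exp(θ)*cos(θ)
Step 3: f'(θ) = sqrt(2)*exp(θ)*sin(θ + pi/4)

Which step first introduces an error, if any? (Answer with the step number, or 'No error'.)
No error

All steps in this derivation are correct.
The final answer f'(θ) = sqrt(2)*exp(θ)*sin(θ + pi/4) is valid.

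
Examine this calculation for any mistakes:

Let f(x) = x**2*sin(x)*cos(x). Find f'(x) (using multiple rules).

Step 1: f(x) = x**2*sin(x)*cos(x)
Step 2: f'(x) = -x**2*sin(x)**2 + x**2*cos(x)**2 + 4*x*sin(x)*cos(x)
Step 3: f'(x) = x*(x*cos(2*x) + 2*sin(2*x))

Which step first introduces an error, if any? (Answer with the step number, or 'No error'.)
Step 2

Step 2 is incorrect due to a wrong coefficient.
The step shows: -x**2*sin(x)**2 + x**2*cos(x)**2 + 4*x*sin(x)*cos(x)
The correct value should be: -x**2*sin(x)**2 + x**2*cos(x)**2 + 2*x*sin(x)*cos(x)

Explanation: The coefficient 2 was incorrectly written as 4: the term 2*x*sin(x)*cos(x) was incorrectly written as 4*x*sin(x)*cos(x)
The later steps are derived from this incorrect expression, so the error originates in Step 2.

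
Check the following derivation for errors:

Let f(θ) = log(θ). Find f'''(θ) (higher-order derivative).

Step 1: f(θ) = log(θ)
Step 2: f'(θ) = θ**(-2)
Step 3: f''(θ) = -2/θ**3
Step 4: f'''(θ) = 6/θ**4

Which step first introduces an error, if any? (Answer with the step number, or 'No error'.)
Step 2

Step 2 is incorrect due to a wrong exponent.
The step shows: θ**(-2)
The correct value should be: 1/θ

Explanation: The exponent -1 on θ was incorrectly written as -2: the term 1/θ was incorrectly written as θ**(-2)
The later steps are derived from this incorrect expression, so the error originates in Step 2.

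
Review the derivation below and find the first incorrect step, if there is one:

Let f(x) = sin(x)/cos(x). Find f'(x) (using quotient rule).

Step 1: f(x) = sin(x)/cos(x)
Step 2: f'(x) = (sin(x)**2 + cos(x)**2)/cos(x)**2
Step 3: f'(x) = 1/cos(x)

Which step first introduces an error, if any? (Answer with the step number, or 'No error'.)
Step 3

Step 3 is incorrect due to a wrong exponent.
The step shows: 1/cos(x)
The correct value should be: cos(x)**(-2)

Explanation: The exponent -2 on cos(x) was incorrectly written as -1: the term cos(x)**(-2) was incorrectly written as 1/cos(x)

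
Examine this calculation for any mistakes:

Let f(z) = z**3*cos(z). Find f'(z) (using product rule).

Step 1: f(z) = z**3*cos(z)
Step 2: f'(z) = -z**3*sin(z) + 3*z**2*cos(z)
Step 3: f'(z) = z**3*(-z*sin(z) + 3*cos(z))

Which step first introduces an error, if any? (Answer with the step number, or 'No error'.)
Step 3

Step 3 is incorrect due to a wrong exponent.
The step shows: z**3*(-z*sin(z) + 3*cos(z))
The correct value should be: z**2*(-z*sin(z) + 3*cos(z))

Explanation: The exponent 2 on z was incorrectly written as 3: the term z**2*(-z*sin(z) + 3*cos(z)) was incorrectly written as z**3*(-z*sin(z) + 3*cos(z))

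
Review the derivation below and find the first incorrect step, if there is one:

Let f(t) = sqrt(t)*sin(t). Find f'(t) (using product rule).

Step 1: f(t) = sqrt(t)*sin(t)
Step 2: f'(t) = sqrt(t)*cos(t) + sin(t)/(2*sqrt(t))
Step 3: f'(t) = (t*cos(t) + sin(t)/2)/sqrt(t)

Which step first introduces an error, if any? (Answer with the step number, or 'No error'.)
No error

All steps in this derivation are correct.
The final answer f'(t) = (t*cos(t) + sin(t)/2)/sqrt(t) is valid.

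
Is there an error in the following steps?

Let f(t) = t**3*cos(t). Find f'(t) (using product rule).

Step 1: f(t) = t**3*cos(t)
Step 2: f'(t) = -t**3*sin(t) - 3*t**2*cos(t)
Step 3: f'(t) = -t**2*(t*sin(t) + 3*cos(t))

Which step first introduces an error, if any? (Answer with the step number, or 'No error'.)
Step 2

Step 2 is incorrect due to a sign flip.
The step shows: -t**3*sin(t) - 3*t**2*cos(t)
The correct value should be: -t**3*sin(t) + 3*t**2*cos(t)

Explanation: The sign of one term was flipped: the term 3*t**2*cos(t) was incorrectly written as -3*t**2*cos(t)
The later steps are derived from this incorrect expression, so the error originates in Step 2.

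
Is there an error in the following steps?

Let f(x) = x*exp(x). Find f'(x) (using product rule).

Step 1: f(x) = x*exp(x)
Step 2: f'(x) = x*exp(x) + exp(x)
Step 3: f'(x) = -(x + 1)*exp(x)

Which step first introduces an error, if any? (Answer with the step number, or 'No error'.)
Step 3

Step 3 is incorrect due to a sign flip.
The step shows: -(x + 1)*exp(x)
The correct value should be: (x + 1)*exp(x)

Explanation: The sign of the whole expression was flipped: the term (x + 1)*exp(x) was incorrectly written as -(x + 1)*exp(x)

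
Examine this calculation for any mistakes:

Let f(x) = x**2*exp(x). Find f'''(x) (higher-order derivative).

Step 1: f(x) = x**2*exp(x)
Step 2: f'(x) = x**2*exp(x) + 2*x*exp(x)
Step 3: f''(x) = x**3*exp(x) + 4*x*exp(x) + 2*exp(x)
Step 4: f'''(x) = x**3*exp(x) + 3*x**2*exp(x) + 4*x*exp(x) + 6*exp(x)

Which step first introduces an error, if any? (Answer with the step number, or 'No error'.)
Step 3

Step 3 is incorrect due to a wrong exponent.
The step shows: x**3*exp(x) + 4*x*exp(x) + 2*exp(x)
The correct value should be: x**2*exp(x) + 4*x*exp(x) + 2*exp(x)

Explanation: The exponent 2 on x was incorrectly written as 3: the term x**2*exp(x) was incorrectly written as x**3*exp(x)
The later steps are derived from this incorrect expression, so the error originates in Step 3.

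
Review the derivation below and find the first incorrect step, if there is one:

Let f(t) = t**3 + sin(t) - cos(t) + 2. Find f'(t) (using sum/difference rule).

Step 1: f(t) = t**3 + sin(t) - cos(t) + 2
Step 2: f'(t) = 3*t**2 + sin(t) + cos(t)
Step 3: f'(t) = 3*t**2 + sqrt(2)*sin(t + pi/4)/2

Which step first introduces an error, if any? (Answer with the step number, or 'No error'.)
Step 3

Step 3 is incorrect due to a wrong exponent.
The step shows: 3*t**2 + sqrt(2)*sin(t + pi/4)/2
The correct value should be: 3*t**2 + sqrt(2)*sin(t + pi/4)

Explanation: The exponent 1/2 on 2 was incorrectly written as -1/2: the term sqrt(2)*sin(t + pi/4) was incorrectly written as sqrt(2)*sin(t + pi/4)/2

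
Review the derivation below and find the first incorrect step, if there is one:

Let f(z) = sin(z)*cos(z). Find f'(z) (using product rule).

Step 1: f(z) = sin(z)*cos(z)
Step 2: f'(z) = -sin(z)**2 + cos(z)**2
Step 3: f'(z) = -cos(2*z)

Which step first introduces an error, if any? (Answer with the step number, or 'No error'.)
Step 3

Step 3 is incorrect due to a sign flip.
The step shows: -cos(2*z)
The correct value should be: cos(2*z)

Explanation: The sign of the whole expression was flipped: the term cos(2*z) was incorrectly written as -cos(2*z)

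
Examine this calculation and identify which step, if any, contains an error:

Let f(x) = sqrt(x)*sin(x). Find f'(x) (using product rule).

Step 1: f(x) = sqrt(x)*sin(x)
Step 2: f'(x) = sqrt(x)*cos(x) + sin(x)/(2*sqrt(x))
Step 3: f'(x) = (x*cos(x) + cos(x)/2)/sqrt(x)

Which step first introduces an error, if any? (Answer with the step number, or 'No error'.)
Step 3

Step 3 is incorrect due to a wrong trig function.
The step shows: (x*cos(x) + cos(x)/2)/sqrt(x)
The correct value should be: (x*cos(x) + sin(x)/2)/sqrt(x)

Explanation: sin(x) was incorrectly written as cos(x): the term (x*cos(x) + sin(x)/2)/sqrt(x) was incorrectly written as (x*cos(x) + cos(x)/2)/sqrt(x)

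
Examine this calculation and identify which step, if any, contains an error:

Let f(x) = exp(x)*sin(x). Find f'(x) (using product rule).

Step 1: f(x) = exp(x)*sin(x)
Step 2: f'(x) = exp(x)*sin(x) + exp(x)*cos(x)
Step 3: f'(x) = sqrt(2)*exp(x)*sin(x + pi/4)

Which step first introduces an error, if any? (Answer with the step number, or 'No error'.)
No error

All steps in this derivation are correct.
The final answer f'(x) = sqrt(2)*exp(x)*sin(x + pi/4) is valid.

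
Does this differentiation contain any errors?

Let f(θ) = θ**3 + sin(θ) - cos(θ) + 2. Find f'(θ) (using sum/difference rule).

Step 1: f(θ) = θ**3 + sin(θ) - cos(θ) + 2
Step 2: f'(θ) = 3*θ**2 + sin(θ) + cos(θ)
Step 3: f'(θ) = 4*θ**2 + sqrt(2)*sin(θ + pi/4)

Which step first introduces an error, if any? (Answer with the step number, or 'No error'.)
Step 3

Step 3 is incorrect due to a wrong coefficient.
The step shows: 4*θ**2 + sqrt(2)*sin(θ + pi/4)
The correct value should be: 3*θ**2 + sqrt(2)*sin(θ + pi/4)

Explanation: The coefficient 3 was incorrectly written as 4: the term 3*θ**2 was incorrectly written as 4*θ**2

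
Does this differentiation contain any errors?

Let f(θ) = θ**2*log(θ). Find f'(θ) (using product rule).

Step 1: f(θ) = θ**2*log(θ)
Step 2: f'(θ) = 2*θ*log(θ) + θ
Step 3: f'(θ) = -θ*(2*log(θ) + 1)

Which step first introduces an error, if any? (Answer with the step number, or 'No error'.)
Step 3

Step 3 is incorrect due to a sign flip.
The step shows: -θ*(2*log(θ) + 1)
The correct value should be: θ*(2*log(θ) + 1)

Explanation: The sign of the whole expression was flipped: the term θ*(2*log(θ) + 1) was incorrectly written as -θ*(2*log(θ) + 1)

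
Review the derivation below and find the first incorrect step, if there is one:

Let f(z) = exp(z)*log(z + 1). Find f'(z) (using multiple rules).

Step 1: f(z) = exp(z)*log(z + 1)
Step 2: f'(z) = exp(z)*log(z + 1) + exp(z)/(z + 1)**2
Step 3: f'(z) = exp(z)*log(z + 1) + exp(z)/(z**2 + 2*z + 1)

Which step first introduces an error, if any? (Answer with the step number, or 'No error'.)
Step 2

Step 2 is incorrect due to a wrong exponent.
The step shows: exp(z)*log(z + 1) + exp(z)/(z + 1)**2
The correct value should be: exp(z)*log(z + 1) + exp(z)/(z + 1)

Explanation: The exponent -1 on z + 1 was incorrectly written as -2: the term exp(z)/(z + 1) was incorrectly written as exp(z)/(z + 1)**2
The later steps are derived from this incorrect expression, so the error originates in Step 2.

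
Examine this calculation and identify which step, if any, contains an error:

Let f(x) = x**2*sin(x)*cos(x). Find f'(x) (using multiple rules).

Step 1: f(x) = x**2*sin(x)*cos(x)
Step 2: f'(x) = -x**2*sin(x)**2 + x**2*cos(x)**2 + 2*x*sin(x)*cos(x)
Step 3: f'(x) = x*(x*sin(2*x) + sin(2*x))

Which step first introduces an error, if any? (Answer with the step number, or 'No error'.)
Step 3

Step 3 is incorrect due to a wrong trig function.
The step shows: x*(x*sin(2*x) + sin(2*x))
The correct value should be: x*(x*cos(2*x) + sin(2*x))

Explanation: cos(2*x) was incorrectly written as sin(2*x): the term x*(x*cos(2*x) + sin(2*x)) was incorrectly written as x*(x*sin(2*x) + sin(2*x))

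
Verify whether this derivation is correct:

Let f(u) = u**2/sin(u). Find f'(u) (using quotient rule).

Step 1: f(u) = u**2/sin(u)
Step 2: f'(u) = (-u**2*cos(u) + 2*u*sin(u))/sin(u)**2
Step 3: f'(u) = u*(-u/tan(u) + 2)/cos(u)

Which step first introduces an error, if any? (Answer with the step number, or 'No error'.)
Step 3

Step 3 is incorrect due to a wrong trig function.
The step shows: u*(-u/tan(u) + 2)/cos(u)
The correct value should be: u*(-u/tan(u) + 2)/sin(u)

Explanation: sin(u) was incorrectly written as cos(u): the term u*(-u/tan(u) + 2)/sin(u) was incorrectly written as u*(-u/tan(u) + 2)/cos(u)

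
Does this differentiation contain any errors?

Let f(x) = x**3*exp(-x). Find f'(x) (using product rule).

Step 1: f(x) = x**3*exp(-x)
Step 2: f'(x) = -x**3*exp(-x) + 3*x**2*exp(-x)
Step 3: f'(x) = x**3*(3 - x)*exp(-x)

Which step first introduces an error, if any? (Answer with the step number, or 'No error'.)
Step 3

Step 3 is incorrect due to a wrong exponent.
The step shows: x**3*(3 - x)*exp(-x)
The correct value should be: x**2*(3 - x)*exp(-x)

Explanation: The exponent 2 on x was incorrectly written as 3: the term x**2*(3 - x)*exp(-x) was incorrectly written as x**3*(3 - x)*exp(-x)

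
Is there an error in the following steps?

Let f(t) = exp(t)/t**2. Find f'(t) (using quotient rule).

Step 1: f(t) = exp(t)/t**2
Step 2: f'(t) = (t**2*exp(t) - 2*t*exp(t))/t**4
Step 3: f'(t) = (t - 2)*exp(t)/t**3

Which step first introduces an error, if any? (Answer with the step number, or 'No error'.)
No error

All steps in this derivation are correct.
The final answer f'(t) = (t - 2)*exp(t)/t**3 is valid.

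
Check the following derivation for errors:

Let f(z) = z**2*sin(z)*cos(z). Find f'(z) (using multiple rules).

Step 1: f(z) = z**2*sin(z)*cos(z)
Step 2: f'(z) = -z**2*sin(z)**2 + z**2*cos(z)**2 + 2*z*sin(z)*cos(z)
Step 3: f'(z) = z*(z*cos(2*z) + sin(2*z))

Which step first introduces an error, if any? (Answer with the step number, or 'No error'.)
No error

All steps in this derivation are correct.
The final answer f'(z) = z*(z*cos(2*z) + sin(2*z)) is valid.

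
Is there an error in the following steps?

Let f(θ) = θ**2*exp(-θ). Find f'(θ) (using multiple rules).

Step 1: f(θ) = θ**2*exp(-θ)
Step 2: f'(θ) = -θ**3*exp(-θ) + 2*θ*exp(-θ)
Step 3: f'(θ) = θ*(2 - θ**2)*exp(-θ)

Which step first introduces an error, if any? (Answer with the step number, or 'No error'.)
Step 2

Step 2 is incorrect due to a wrong exponent.
The step shows: -θ**3*exp(-θ) + 2*θ*exp(-θ)
The correct value should be: -θ**2*exp(-θ) + 2*θ*exp(-θ)

Explanation: The exponent 2 on θ was incorrectly written as 3: the term -θ**2*exp(-θ) was incorrectly written as -θ**3*exp(-θ)
The later steps are derived from this incorrect expression, so the error originates in Step 2.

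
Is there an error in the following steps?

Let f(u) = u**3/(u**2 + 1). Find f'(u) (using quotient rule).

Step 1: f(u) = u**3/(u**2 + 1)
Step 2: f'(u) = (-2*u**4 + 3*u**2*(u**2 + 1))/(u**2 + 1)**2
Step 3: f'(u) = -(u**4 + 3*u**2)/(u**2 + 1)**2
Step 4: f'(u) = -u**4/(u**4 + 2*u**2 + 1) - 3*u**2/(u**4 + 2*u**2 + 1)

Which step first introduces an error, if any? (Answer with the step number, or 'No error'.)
Step 3

Step 3 is incorrect due to a sign flip.
The step shows: -(u**4 + 3*u**2)/(u**2 + 1)**2
The correct value should be: (u**4 + 3*u**2)/(u**2 + 1)**2

Explanation: The sign of the whole expression was flipped: the term (u**4 + 3*u**2)/(u**2 + 1)**2 was incorrectly written as -(u**4 + 3*u**2)/(u**2 + 1)**2
The later steps are derived from this incorrect expression, so the error originates in Step 3.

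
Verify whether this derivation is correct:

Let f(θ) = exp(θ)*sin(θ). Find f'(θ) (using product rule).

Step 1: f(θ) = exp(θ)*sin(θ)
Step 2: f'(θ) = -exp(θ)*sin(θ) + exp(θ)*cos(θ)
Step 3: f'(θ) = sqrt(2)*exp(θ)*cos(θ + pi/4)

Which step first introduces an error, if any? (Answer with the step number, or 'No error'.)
Step 2

Step 2 is incorrect due to a sign flip.
The step shows: -exp(θ)*sin(θ) + exp(θ)*cos(θ)
The correct value should be: exp(θ)*sin(θ) + exp(θ)*cos(θ)

Explanation: The sign of one term was flipped: the term exp(θ)*sin(θ) was incorrectly written as -exp(θ)*sin(θ)
The later steps are derived from this incorrect expression, so the error originates in Step 2.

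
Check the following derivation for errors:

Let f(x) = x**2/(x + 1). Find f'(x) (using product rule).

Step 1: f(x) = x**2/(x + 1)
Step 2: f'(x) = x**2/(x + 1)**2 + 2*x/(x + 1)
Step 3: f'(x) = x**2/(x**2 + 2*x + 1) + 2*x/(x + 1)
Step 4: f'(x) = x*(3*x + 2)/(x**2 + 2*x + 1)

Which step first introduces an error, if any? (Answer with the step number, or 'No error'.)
Step 2

Step 2 is incorrect due to a sign flip.
The step shows: x**2/(x + 1)**2 + 2*x/(x + 1)
The correct value should be: -x**2/(x + 1)**2 + 2*x/(x + 1)

Explanation: The sign of one term was flipped: the term -x**2/(x + 1)**2 was incorrectly written as x**2/(x + 1)**2
The later steps are derived from this incorrect expression, so the error originates in Step 2.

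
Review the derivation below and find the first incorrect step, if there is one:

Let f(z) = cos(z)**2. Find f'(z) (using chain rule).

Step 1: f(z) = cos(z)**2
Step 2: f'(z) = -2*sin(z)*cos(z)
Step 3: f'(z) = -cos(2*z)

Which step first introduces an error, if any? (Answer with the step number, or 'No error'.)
Step 3

Step 3 is incorrect due to a wrong trig function.
The step shows: -cos(2*z)
The correct value should be: -sin(2*z)

Explanation: sin(2*z) was incorrectly written as cos(2*z): the term -sin(2*z) was incorrectly written as -cos(2*z)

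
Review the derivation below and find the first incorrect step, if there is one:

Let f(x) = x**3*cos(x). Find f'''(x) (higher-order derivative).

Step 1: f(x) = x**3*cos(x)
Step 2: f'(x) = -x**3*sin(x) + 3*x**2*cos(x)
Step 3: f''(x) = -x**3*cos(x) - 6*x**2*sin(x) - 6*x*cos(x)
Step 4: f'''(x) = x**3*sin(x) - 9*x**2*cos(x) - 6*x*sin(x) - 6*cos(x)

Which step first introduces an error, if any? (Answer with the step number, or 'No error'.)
Step 3

Step 3 is incorrect due to a sign flip.
The step shows: -x**3*cos(x) - 6*x**2*sin(x) - 6*x*cos(x)
The correct value should be: -x**3*cos(x) - 6*x**2*sin(x) + 6*x*cos(x)

Explanation: The sign of one term was flipped: the term 6*x*cos(x) was incorrectly written as -6*x*cos(x)
The later steps are derived from this incorrect expression, so the error originates in Step 3.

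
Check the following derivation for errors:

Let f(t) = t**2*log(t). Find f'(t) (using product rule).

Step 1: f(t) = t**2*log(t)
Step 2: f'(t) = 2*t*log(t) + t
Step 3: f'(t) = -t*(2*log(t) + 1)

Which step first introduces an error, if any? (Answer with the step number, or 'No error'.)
Step 3

Step 3 is incorrect due to a sign flip.
The step shows: -t*(2*log(t) + 1)
The correct value should be: t*(2*log(t) + 1)

Explanation: The sign of the whole expression was flipped: the term t*(2*log(t) + 1) was incorrectly written as -t*(2*log(t) + 1)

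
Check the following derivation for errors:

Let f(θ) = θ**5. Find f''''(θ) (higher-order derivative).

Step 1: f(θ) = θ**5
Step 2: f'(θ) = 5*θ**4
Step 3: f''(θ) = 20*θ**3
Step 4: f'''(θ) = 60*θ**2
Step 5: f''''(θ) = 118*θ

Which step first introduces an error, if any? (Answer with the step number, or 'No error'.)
Step 5

Step 5 is incorrect due to a wrong coefficient.
The step shows: 118*θ
The correct value should be: 120*θ

Explanation: The coefficient 120 was incorrectly written as 118: the term 120*θ was incorrectly written as 118*θ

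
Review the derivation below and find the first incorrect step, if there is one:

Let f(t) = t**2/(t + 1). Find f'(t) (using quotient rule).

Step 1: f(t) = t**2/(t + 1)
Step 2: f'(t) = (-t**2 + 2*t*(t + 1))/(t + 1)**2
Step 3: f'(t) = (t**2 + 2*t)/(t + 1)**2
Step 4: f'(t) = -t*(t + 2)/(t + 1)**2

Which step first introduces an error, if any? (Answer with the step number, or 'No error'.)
Step 4

Step 4 is incorrect due to a sign flip.
The step shows: -t*(t + 2)/(t + 1)**2
The correct value should be: t*(t + 2)/(t + 1)**2

Explanation: The sign of the whole expression was flipped: the term t*(t + 2)/(t + 1)**2 was incorrectly written as -t*(t + 2)/(t + 1)**2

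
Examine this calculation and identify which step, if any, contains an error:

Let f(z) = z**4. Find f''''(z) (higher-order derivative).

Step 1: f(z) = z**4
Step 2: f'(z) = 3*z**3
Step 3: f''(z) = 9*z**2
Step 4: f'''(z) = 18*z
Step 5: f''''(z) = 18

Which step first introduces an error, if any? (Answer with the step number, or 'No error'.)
Step 2

Step 2 is incorrect due to a wrong coefficient.
The step shows: 3*z**3
The correct value should be: 4*z**3

Explanation: The coefficient 4 was incorrectly written as 3: the term 4*z**3 was incorrectly written as 3*z**3
The later steps are derived from this incorrect expression, so the error originates in Step 2.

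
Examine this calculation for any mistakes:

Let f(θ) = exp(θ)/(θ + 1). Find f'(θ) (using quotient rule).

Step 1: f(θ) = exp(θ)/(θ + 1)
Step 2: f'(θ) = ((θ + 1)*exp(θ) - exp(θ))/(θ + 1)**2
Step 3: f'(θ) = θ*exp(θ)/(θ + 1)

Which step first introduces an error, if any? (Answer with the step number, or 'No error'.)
Step 3

Step 3 is incorrect due to a wrong exponent.
The step shows: θ*exp(θ)/(θ + 1)
The correct value should be: θ*exp(θ)/(θ + 1)**2

Explanation: The exponent -2 on θ + 1 was incorrectly written as -1: the term θ*exp(θ)/(θ + 1)**2 was incorrectly written as θ*exp(θ)/(θ + 1)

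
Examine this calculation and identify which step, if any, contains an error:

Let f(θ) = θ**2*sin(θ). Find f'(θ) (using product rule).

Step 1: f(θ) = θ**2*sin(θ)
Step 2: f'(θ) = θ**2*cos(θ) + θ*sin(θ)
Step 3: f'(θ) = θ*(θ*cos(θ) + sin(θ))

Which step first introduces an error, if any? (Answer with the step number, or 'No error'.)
Step 2

Step 2 is incorrect due to a wrong coefficient.
The step shows: θ**2*cos(θ) + θ*sin(θ)
The correct value should be: θ**2*cos(θ) + 2*θ*sin(θ)

Explanation: The coefficient 2 was incorrectly written as 1: the term 2*θ*sin(θ) was incorrectly written as θ*sin(θ)
The later steps are derived from this incorrect expression, so the error originates in Step 2.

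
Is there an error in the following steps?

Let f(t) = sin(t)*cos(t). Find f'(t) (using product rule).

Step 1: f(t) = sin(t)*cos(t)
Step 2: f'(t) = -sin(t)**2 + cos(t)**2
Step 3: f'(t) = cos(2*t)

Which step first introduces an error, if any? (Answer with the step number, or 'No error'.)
No error

All steps in this derivation are correct.
The final answer f'(t) = cos(2*t) is valid.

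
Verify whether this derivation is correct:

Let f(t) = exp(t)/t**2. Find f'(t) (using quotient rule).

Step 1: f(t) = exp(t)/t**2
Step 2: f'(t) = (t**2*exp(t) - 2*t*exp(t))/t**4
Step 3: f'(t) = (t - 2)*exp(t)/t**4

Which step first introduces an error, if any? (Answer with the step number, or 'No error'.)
Step 3

Step 3 is incorrect due to a wrong exponent.
The step shows: (t - 2)*exp(t)/t**4
The correct value should be: (t - 2)*exp(t)/t**3

Explanation: The exponent -3 on t was incorrectly written as -4: the term (t - 2)*exp(t)/t**3 was incorrectly written as (t - 2)*exp(t)/t**4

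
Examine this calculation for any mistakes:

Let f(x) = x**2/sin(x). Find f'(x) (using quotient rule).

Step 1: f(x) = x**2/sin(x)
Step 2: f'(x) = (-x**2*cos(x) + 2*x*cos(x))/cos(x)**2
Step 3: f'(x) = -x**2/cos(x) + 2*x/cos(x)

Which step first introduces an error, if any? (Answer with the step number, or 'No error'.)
Step 2

Step 2 is incorrect due to a wrong trig function.
The step shows: (-x**2*cos(x) + 2*x*cos(x))/cos(x)**2
The correct value should be: (-x**2*cos(x) + 2*x*sin(x))/sin(x)**2

Explanation: sin(x) was incorrectly written as cos(x): the term (-x**2*cos(x) + 2*x*sin(x))/sin(x)**2 was incorrectly written as (-x**2*cos(x) + 2*x*cos(x))/cos(x)**2
The later steps are derived from this incorrect expression, so the error originates in Step 2.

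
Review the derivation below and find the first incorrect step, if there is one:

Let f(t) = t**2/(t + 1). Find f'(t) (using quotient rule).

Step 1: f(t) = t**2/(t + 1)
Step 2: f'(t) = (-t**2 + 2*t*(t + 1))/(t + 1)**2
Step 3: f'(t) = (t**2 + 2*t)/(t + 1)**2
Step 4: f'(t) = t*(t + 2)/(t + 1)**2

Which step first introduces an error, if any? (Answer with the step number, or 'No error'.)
No error

All steps in this derivation are correct.
The final answer f'(t) = t*(t + 2)/(t + 1)**2 is valid.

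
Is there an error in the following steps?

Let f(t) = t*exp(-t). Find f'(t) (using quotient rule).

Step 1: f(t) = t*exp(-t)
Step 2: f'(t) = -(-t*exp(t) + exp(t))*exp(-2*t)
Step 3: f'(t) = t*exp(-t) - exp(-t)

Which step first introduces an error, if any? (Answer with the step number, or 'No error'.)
Step 2

Step 2 is incorrect due to a sign flip.
The step shows: -(-t*exp(t) + exp(t))*exp(-2*t)
The correct value should be: (-t*exp(t) + exp(t))*exp(-2*t)

Explanation: The sign of the whole expression was flipped: the term (-t*exp(t) + exp(t))*exp(-2*t) was incorrectly written as -(-t*exp(t) + exp(t))*exp(-2*t)
The later steps are derived from this incorrect expression, so the error originates in Step 2.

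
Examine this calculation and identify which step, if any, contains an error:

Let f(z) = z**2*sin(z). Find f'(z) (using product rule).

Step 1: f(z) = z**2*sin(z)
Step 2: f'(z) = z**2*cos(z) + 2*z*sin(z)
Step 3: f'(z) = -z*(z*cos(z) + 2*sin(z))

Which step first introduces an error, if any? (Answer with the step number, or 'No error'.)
Step 3

Step 3 is incorrect due to a sign flip.
The step shows: -z*(z*cos(z) + 2*sin(z))
The correct value should be: z*(z*cos(z) + 2*sin(z))

Explanation: The sign of the whole expression was flipped: the term z*(z*cos(z) + 2*sin(z)) was incorrectly written as -z*(z*cos(z) + 2*sin(z))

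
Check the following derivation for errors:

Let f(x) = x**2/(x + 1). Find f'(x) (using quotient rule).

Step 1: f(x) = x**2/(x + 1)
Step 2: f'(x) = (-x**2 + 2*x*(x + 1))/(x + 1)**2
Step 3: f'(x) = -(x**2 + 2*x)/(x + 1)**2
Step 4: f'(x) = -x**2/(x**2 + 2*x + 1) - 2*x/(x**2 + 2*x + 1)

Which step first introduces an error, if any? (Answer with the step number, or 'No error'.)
Step 3

Step 3 is incorrect due to a sign flip.
The step shows: -(x**2 + 2*x)/(x + 1)**2
The correct value should be: (x**2 + 2*x)/(x + 1)**2

Explanation: The sign of the whole expression was flipped: the term (x**2 + 2*x)/(x + 1)**2 was incorrectly written as -(x**2 + 2*x)/(x + 1)**2
The later steps are derived from this incorrect expression, so the error originates in Step 3.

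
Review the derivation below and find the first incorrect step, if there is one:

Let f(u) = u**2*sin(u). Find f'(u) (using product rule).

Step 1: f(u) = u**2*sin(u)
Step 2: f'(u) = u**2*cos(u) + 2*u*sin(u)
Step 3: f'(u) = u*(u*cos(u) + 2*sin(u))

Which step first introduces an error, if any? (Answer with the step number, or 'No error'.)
No error

All steps in this derivation are correct.
The final answer f'(u) = u*(u*cos(u) + 2*sin(u)) is valid.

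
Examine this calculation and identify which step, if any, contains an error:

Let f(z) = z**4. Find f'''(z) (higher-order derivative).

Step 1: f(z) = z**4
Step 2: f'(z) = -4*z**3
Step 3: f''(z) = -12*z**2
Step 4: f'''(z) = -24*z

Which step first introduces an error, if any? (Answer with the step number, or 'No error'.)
Step 2

Step 2 is incorrect due to a sign flip.
The step shows: -4*z**3
The correct value should be: 4*z**3

Explanation: The sign of the whole expression was flipped: the term 4*z**3 was incorrectly written as -4*z**3
The later steps are derived from this incorrect expression, so the error originates in Step 2.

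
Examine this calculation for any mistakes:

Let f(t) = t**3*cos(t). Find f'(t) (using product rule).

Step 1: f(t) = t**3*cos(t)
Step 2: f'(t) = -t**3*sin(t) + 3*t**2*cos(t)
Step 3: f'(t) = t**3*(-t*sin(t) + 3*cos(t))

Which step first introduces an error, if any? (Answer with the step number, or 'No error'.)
Step 3

Step 3 is incorrect due to a wrong exponent.
The step shows: t**3*(-t*sin(t) + 3*cos(t))
The correct value should be: t**2*(-t*sin(t) + 3*cos(t))

Explanation: The exponent 2 on t was incorrectly written as 3: the term t**2*(-t*sin(t) + 3*cos(t)) was incorrectly written as t**3*(-t*sin(t) + 3*cos(t))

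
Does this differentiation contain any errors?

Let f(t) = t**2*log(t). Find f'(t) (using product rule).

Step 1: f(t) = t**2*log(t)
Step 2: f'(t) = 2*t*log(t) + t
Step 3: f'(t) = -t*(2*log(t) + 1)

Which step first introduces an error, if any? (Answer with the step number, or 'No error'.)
Step 3

Step 3 is incorrect due to a sign flip.
The step shows: -t*(2*log(t) + 1)
The correct value should be: t*(2*log(t) + 1)

Explanation: The sign of the whole expression was flipped: the term t*(2*log(t) + 1) was incorrectly written as -t*(2*log(t) + 1)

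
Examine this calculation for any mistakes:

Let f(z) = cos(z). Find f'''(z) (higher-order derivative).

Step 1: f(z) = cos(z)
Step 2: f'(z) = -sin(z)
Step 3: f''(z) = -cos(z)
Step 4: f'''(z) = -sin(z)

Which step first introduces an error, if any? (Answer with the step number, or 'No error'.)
Step 4

Step 4 is incorrect due to a sign flip.
The step shows: -sin(z)
The correct value should be: sin(z)

Explanation: The sign of the whole expression was flipped: the term sin(z) was incorrectly written as -sin(z)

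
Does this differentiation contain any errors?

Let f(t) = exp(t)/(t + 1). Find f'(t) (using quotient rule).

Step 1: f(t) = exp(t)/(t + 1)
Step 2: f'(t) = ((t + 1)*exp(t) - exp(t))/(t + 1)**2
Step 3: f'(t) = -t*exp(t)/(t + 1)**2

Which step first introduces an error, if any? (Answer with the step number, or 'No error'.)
Step 3

Step 3 is incorrect due to a sign flip.
The step shows: -t*exp(t)/(t + 1)**2
The correct value should be: t*exp(t)/(t + 1)**2

Explanation: The sign of the whole expression was flipped: the term t*exp(t)/(t + 1)**2 was incorrectly written as -t*exp(t)/(t + 1)**2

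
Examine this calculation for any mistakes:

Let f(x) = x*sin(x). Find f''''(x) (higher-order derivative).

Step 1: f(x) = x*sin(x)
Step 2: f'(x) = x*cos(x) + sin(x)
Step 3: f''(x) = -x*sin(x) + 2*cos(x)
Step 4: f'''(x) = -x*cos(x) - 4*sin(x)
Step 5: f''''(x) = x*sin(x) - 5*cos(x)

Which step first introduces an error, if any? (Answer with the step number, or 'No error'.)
Step 4

Step 4 is incorrect due to a wrong coefficient.
The step shows: -x*cos(x) - 4*sin(x)
The correct value should be: -x*cos(x) - 3*sin(x)

Explanation: The coefficient -3 was incorrectly written as -4: the term -3*sin(x) was incorrectly written as -4*sin(x)
The later steps are derived from this incorrect expression, so the error originates in Step 4.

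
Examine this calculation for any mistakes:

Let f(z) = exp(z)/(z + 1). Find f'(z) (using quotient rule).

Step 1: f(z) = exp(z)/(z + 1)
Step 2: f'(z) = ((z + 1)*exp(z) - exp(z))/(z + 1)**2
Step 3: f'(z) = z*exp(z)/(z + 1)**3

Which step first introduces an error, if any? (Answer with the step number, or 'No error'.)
Step 3

Step 3 is incorrect due to a wrong exponent.
The step shows: z*exp(z)/(z + 1)**3
The correct value should be: z*exp(z)/(z + 1)**2

Explanation: The exponent -2 on z + 1 was incorrectly written as -3: the term z*exp(z)/(z + 1)**2 was incorrectly written as z*exp(z)/(z + 1)**3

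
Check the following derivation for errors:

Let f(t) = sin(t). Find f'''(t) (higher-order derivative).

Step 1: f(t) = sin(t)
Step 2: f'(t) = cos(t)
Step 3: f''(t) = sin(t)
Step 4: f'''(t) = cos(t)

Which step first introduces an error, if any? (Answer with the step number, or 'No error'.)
Step 3

Step 3 is incorrect due to a sign flip.
The step shows: sin(t)
The correct value should be: -sin(t)

Explanation: The sign of the whole expression was flipped: the term -sin(t) was incorrectly written as sin(t)
The later steps are derived from this incorrect expression, so the error originates in Step 3.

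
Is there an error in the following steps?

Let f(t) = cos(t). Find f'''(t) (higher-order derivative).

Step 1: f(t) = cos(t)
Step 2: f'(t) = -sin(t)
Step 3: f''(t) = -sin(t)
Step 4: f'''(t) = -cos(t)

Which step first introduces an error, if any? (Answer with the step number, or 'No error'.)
Step 3

Step 3 is incorrect due to a wrong trig function.
The step shows: -sin(t)
The correct value should be: -cos(t)

Explanation: cos(t) was incorrectly written as sin(t): the term -cos(t) was incorrectly written as -sin(t)
The later steps are derived from this incorrect expression, so the error originates in Step 3.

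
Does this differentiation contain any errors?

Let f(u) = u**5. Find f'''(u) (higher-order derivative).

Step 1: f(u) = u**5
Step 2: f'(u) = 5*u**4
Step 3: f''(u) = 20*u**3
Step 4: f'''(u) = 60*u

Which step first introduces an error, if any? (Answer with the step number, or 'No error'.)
Step 4

Step 4 is incorrect due to a wrong exponent.
The step shows: 60*u
The correct value should be: 60*u**2

Explanation: The exponent 2 on u was incorrectly written as 1: the term 60*u**2 was incorrectly written as 60*u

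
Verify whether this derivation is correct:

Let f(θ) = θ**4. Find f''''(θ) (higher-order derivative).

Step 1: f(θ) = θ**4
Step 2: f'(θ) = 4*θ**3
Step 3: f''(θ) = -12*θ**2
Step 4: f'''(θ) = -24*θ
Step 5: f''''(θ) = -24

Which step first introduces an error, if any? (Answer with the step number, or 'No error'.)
Step 3

Step 3 is incorrect due to a sign flip.
The step shows: -12*θ**2
The correct value should be: 12*θ**2

Explanation: The sign of the whole expression was flipped: the term 12*θ**2 was incorrectly written as -12*θ**2
The later steps are derived from this incorrect expression, so the error originates in Step 3.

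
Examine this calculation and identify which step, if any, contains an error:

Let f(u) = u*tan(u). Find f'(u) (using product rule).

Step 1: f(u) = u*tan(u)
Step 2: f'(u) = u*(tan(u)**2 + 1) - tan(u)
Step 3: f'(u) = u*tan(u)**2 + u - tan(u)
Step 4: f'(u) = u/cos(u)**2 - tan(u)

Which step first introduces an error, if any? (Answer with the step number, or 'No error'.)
Step 2

Step 2 is incorrect due to a sign flip.
The step shows: u*(tan(u)**2 + 1) - tan(u)
The correct value should be: u*(tan(u)**2 + 1) + tan(u)

Explanation: The sign of one term was flipped: the term tan(u) was incorrectly written as -tan(u)
The later steps are derived from this incorrect expression, so the error originates in Step 2.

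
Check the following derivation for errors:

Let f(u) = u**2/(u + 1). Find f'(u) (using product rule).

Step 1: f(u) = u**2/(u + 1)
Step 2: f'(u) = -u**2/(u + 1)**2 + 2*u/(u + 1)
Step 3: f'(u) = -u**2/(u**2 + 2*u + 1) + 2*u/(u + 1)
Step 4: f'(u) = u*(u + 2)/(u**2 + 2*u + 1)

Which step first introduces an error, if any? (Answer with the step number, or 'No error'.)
No error

All steps in this derivation are correct.
The final answer f'(u) = u*(u + 2)/(u**2 + 2*u + 1) is valid.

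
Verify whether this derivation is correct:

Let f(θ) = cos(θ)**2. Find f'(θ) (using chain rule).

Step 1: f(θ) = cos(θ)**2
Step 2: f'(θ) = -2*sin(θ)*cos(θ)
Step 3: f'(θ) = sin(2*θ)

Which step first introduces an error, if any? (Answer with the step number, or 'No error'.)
Step 3

Step 3 is incorrect due to a sign flip.
The step shows: sin(2*θ)
The correct value should be: -sin(2*θ)

Explanation: The sign of the whole expression was flipped: the term -sin(2*θ) was incorrectly written as sin(2*θ)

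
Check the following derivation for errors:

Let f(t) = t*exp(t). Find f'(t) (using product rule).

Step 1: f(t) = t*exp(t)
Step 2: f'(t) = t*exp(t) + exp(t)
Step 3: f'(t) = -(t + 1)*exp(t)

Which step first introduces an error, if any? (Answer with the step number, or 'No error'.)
Step 3

Step 3 is incorrect due to a sign flip.
The step shows: -(t + 1)*exp(t)
The correct value should be: (t + 1)*exp(t)

Explanation: The sign of the whole expression was flipped: the term (t + 1)*exp(t) was incorrectly written as -(t + 1)*exp(t)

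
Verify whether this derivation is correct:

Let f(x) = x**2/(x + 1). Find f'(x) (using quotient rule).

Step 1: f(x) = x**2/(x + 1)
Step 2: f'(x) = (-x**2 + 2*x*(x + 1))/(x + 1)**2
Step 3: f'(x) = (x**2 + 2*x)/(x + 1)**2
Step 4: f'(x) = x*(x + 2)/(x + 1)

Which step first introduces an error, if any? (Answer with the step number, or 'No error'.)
Step 4

Step 4 is incorrect due to a wrong exponent.
The step shows: x*(x + 2)/(x + 1)
The correct value should be: x*(x + 2)/(x + 1)**2

Explanation: The exponent -2 on x + 1 was incorrectly written as -1: the term x*(x + 2)/(x + 1)**2 was incorrectly written as x*(x + 2)/(x + 1)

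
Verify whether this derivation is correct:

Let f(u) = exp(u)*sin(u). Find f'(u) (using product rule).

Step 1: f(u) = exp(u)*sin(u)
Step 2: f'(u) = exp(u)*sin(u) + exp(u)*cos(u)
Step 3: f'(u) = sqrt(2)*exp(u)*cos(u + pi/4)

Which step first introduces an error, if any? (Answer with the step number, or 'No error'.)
Step 3

Step 3 is incorrect due to a wrong trig function.
The step shows: sqrt(2)*exp(u)*cos(u + pi/4)
The correct value should be: sqrt(2)*exp(u)*sin(u + pi/4)

Explanation: sin(u + pi/4) was incorrectly written as cos(u + pi/4): the term sqrt(2)*exp(u)*sin(u + pi/4) was incorrectly written as sqrt(2)*exp(u)*cos(u + pi/4)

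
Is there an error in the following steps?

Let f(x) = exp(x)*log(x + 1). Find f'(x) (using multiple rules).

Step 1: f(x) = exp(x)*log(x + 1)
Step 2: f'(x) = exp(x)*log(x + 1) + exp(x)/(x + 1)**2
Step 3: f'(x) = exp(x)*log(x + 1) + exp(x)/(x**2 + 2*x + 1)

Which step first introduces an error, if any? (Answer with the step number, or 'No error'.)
Step 2

Step 2 is incorrect due to a wrong exponent.
The step shows: exp(x)*log(x + 1) + exp(x)/(x + 1)**2
The correct value should be: exp(x)*log(x + 1) + exp(x)/(x + 1)

Explanation: The exponent -1 on x + 1 was incorrectly written as -2: the term exp(x)/(x + 1) was incorrectly written as exp(x)/(x + 1)**2
The later steps are derived from this incorrect expression, so the error originates in Step 2.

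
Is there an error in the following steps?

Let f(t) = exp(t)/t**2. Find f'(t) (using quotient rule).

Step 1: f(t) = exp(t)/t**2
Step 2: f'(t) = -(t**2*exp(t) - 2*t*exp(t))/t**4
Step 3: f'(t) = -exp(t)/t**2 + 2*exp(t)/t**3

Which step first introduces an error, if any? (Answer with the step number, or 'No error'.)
Step 2

Step 2 is incorrect due to a sign flip.
The step shows: -(t**2*exp(t) - 2*t*exp(t))/t**4
The correct value should be: (t**2*exp(t) - 2*t*exp(t))/t**4

Explanation: The sign of the whole expression was flipped: the term (t**2*exp(t) - 2*t*exp(t))/t**4 was incorrectly written as -(t**2*exp(t) - 2*t*exp(t))/t**4
The later steps are derived from this incorrect expression, so the error originates in Step 2.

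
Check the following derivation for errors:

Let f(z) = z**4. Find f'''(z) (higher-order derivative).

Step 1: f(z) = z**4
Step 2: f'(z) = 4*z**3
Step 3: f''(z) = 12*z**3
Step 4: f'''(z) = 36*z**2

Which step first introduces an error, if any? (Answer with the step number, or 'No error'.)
Step 3

Step 3 is incorrect due to a wrong exponent.
The step shows: 12*z**3
The correct value should be: 12*z**2

Explanation: The exponent 2 on z was incorrectly written as 3: the term 12*z**2 was incorrectly written as 12*z**3
The later steps are derived from this incorrect expression, so the error originates in Step 3.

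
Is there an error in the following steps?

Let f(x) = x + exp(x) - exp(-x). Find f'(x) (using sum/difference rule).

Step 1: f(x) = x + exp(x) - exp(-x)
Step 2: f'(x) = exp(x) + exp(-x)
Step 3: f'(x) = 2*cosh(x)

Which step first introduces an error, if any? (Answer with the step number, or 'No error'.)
Step 2

Step 2 is incorrect due to a dropped term.
The step shows: exp(x) + exp(-x)
The correct value should be: exp(x) + 1 + exp(-x)

Explanation: A term was dropped: the term 1 was incorrectly omitted
The later steps are derived from this incorrect expression, so the error originates in Step 2.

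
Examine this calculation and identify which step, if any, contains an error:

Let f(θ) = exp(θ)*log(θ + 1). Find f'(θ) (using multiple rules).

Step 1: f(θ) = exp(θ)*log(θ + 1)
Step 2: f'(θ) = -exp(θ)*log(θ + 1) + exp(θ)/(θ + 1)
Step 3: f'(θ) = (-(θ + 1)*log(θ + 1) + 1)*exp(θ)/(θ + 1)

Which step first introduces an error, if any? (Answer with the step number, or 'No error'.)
Step 2

Step 2 is incorrect due to a sign flip.
The step shows: -exp(θ)*log(θ + 1) + exp(θ)/(θ + 1)
The correct value should be: exp(θ)*log(θ + 1) + exp(θ)/(θ + 1)

Explanation: The sign of one term was flipped: the term exp(θ)*log(θ + 1) was incorrectly written as -exp(θ)*log(θ + 1)
The later steps are derived from this incorrect expression, so the error originates in Step 2.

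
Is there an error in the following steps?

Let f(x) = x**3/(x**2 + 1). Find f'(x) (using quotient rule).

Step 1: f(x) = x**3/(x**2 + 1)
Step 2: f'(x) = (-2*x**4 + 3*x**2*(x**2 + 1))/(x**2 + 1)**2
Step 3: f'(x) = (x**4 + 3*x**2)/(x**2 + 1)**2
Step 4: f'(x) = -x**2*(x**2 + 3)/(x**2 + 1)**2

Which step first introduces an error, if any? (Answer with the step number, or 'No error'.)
Step 4

Step 4 is incorrect due to a sign flip.
The step shows: -x**2*(x**2 + 3)/(x**2 + 1)**2
The correct value should be: x**2*(x**2 + 3)/(x**2 + 1)**2

Explanation: The sign of the whole expression was flipped: the term x**2*(x**2 + 3)/(x**2 + 1)**2 was incorrectly written as -x**2*(x**2 + 3)/(x**2 + 1)**2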